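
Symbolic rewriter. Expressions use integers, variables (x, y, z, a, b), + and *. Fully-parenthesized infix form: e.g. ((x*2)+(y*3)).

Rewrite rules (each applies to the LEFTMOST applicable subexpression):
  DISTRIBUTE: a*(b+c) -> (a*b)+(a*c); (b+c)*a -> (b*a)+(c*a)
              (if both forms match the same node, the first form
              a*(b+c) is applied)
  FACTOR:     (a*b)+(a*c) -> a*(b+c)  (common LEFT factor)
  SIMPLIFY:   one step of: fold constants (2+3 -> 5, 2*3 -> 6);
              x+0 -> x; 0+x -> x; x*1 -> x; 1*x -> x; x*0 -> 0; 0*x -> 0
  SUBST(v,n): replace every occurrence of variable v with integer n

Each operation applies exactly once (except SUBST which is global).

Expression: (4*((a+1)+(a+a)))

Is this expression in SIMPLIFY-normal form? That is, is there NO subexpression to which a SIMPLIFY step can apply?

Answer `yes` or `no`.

Answer: yes

Derivation:
Expression: (4*((a+1)+(a+a)))
Scanning for simplifiable subexpressions (pre-order)...
  at root: (4*((a+1)+(a+a))) (not simplifiable)
  at R: ((a+1)+(a+a)) (not simplifiable)
  at RL: (a+1) (not simplifiable)
  at RR: (a+a) (not simplifiable)
Result: no simplifiable subexpression found -> normal form.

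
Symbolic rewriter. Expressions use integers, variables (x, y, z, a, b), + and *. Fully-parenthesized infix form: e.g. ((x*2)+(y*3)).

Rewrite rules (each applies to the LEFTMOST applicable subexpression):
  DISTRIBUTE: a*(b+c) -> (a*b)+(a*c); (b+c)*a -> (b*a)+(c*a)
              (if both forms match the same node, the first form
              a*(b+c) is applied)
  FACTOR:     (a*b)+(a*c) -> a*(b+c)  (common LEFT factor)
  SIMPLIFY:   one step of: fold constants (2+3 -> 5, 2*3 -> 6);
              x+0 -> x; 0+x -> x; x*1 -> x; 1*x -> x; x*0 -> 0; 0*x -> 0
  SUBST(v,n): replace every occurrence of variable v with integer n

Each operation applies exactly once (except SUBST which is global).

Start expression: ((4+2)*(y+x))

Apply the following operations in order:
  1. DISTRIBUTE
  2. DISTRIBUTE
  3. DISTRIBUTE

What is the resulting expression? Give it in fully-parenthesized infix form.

Start: ((4+2)*(y+x))
Apply DISTRIBUTE at root (target: ((4+2)*(y+x))): ((4+2)*(y+x)) -> (((4+2)*y)+((4+2)*x))
Apply DISTRIBUTE at L (target: ((4+2)*y)): (((4+2)*y)+((4+2)*x)) -> (((4*y)+(2*y))+((4+2)*x))
Apply DISTRIBUTE at R (target: ((4+2)*x)): (((4*y)+(2*y))+((4+2)*x)) -> (((4*y)+(2*y))+((4*x)+(2*x)))

Answer: (((4*y)+(2*y))+((4*x)+(2*x)))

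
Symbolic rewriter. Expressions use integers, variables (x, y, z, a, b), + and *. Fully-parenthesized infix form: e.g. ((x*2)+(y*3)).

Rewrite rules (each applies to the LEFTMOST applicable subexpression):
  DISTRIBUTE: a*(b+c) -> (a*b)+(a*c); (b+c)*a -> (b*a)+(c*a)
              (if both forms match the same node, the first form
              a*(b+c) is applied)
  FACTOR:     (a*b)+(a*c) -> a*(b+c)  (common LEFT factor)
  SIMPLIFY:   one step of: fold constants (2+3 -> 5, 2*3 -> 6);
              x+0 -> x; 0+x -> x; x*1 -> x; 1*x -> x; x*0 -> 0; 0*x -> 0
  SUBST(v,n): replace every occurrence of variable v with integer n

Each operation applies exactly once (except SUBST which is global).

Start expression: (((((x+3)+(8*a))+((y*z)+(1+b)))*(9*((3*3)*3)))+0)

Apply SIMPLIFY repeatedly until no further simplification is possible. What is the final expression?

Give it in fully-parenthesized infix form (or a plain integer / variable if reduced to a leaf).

Start: (((((x+3)+(8*a))+((y*z)+(1+b)))*(9*((3*3)*3)))+0)
Step 1: at root: (((((x+3)+(8*a))+((y*z)+(1+b)))*(9*((3*3)*3)))+0) -> ((((x+3)+(8*a))+((y*z)+(1+b)))*(9*((3*3)*3))); overall: (((((x+3)+(8*a))+((y*z)+(1+b)))*(9*((3*3)*3)))+0) -> ((((x+3)+(8*a))+((y*z)+(1+b)))*(9*((3*3)*3)))
Step 2: at RRL: (3*3) -> 9; overall: ((((x+3)+(8*a))+((y*z)+(1+b)))*(9*((3*3)*3))) -> ((((x+3)+(8*a))+((y*z)+(1+b)))*(9*(9*3)))
Step 3: at RR: (9*3) -> 27; overall: ((((x+3)+(8*a))+((y*z)+(1+b)))*(9*(9*3))) -> ((((x+3)+(8*a))+((y*z)+(1+b)))*(9*27))
Step 4: at R: (9*27) -> 243; overall: ((((x+3)+(8*a))+((y*z)+(1+b)))*(9*27)) -> ((((x+3)+(8*a))+((y*z)+(1+b)))*243)
Fixed point: ((((x+3)+(8*a))+((y*z)+(1+b)))*243)

Answer: ((((x+3)+(8*a))+((y*z)+(1+b)))*243)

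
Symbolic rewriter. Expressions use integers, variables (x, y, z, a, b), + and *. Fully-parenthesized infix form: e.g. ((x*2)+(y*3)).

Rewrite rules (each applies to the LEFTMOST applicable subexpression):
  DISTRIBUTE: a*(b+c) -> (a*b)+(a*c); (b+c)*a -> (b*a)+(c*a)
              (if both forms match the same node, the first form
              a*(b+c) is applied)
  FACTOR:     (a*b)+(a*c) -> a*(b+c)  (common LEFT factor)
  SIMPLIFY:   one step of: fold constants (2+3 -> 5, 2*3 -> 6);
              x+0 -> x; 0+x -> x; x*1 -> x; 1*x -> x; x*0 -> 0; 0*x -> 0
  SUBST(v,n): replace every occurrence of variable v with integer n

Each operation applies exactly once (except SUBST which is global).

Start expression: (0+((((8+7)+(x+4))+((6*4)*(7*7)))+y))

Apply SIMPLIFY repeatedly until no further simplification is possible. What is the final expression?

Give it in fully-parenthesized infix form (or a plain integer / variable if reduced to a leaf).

Start: (0+((((8+7)+(x+4))+((6*4)*(7*7)))+y))
Step 1: at root: (0+((((8+7)+(x+4))+((6*4)*(7*7)))+y)) -> ((((8+7)+(x+4))+((6*4)*(7*7)))+y); overall: (0+((((8+7)+(x+4))+((6*4)*(7*7)))+y)) -> ((((8+7)+(x+4))+((6*4)*(7*7)))+y)
Step 2: at LLL: (8+7) -> 15; overall: ((((8+7)+(x+4))+((6*4)*(7*7)))+y) -> (((15+(x+4))+((6*4)*(7*7)))+y)
Step 3: at LRL: (6*4) -> 24; overall: (((15+(x+4))+((6*4)*(7*7)))+y) -> (((15+(x+4))+(24*(7*7)))+y)
Step 4: at LRR: (7*7) -> 49; overall: (((15+(x+4))+(24*(7*7)))+y) -> (((15+(x+4))+(24*49))+y)
Step 5: at LR: (24*49) -> 1176; overall: (((15+(x+4))+(24*49))+y) -> (((15+(x+4))+1176)+y)
Fixed point: (((15+(x+4))+1176)+y)

Answer: (((15+(x+4))+1176)+y)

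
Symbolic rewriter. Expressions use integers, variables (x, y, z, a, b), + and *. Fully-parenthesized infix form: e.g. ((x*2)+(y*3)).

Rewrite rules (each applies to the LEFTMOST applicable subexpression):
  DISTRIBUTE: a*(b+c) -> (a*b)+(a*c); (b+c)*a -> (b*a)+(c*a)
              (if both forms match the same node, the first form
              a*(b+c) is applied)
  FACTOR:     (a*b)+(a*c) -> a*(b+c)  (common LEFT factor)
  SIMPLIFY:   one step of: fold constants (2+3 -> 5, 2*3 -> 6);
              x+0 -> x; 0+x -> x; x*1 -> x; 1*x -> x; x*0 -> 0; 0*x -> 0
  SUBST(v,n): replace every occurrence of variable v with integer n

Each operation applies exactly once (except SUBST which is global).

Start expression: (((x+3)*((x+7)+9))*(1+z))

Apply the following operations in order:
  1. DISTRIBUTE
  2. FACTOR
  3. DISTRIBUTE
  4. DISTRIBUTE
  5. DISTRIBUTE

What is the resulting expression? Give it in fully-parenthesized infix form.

Start: (((x+3)*((x+7)+9))*(1+z))
Apply DISTRIBUTE at root (target: (((x+3)*((x+7)+9))*(1+z))): (((x+3)*((x+7)+9))*(1+z)) -> ((((x+3)*((x+7)+9))*1)+(((x+3)*((x+7)+9))*z))
Apply FACTOR at root (target: ((((x+3)*((x+7)+9))*1)+(((x+3)*((x+7)+9))*z))): ((((x+3)*((x+7)+9))*1)+(((x+3)*((x+7)+9))*z)) -> (((x+3)*((x+7)+9))*(1+z))
Apply DISTRIBUTE at root (target: (((x+3)*((x+7)+9))*(1+z))): (((x+3)*((x+7)+9))*(1+z)) -> ((((x+3)*((x+7)+9))*1)+(((x+3)*((x+7)+9))*z))
Apply DISTRIBUTE at LL (target: ((x+3)*((x+7)+9))): ((((x+3)*((x+7)+9))*1)+(((x+3)*((x+7)+9))*z)) -> (((((x+3)*(x+7))+((x+3)*9))*1)+(((x+3)*((x+7)+9))*z))
Apply DISTRIBUTE at L (target: ((((x+3)*(x+7))+((x+3)*9))*1)): (((((x+3)*(x+7))+((x+3)*9))*1)+(((x+3)*((x+7)+9))*z)) -> (((((x+3)*(x+7))*1)+(((x+3)*9)*1))+(((x+3)*((x+7)+9))*z))

Answer: (((((x+3)*(x+7))*1)+(((x+3)*9)*1))+(((x+3)*((x+7)+9))*z))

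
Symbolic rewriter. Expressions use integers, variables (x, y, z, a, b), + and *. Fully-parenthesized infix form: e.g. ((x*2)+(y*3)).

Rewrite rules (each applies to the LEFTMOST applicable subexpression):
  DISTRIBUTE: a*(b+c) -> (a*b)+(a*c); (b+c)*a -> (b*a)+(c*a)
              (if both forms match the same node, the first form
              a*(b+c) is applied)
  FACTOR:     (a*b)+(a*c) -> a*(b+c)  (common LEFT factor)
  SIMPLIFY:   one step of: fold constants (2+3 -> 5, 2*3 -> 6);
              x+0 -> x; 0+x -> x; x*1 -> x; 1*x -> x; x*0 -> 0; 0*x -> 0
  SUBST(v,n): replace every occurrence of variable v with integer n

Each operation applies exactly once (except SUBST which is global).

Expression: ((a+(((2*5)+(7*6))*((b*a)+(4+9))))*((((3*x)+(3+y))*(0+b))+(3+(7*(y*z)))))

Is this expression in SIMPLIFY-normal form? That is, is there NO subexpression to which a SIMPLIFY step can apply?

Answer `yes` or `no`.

Expression: ((a+(((2*5)+(7*6))*((b*a)+(4+9))))*((((3*x)+(3+y))*(0+b))+(3+(7*(y*z)))))
Scanning for simplifiable subexpressions (pre-order)...
  at root: ((a+(((2*5)+(7*6))*((b*a)+(4+9))))*((((3*x)+(3+y))*(0+b))+(3+(7*(y*z))))) (not simplifiable)
  at L: (a+(((2*5)+(7*6))*((b*a)+(4+9)))) (not simplifiable)
  at LR: (((2*5)+(7*6))*((b*a)+(4+9))) (not simplifiable)
  at LRL: ((2*5)+(7*6)) (not simplifiable)
  at LRLL: (2*5) (SIMPLIFIABLE)
  at LRLR: (7*6) (SIMPLIFIABLE)
  at LRR: ((b*a)+(4+9)) (not simplifiable)
  at LRRL: (b*a) (not simplifiable)
  at LRRR: (4+9) (SIMPLIFIABLE)
  at R: ((((3*x)+(3+y))*(0+b))+(3+(7*(y*z)))) (not simplifiable)
  at RL: (((3*x)+(3+y))*(0+b)) (not simplifiable)
  at RLL: ((3*x)+(3+y)) (not simplifiable)
  at RLLL: (3*x) (not simplifiable)
  at RLLR: (3+y) (not simplifiable)
  at RLR: (0+b) (SIMPLIFIABLE)
  at RR: (3+(7*(y*z))) (not simplifiable)
  at RRR: (7*(y*z)) (not simplifiable)
  at RRRR: (y*z) (not simplifiable)
Found simplifiable subexpr at path LRLL: (2*5)
One SIMPLIFY step would give: ((a+((10+(7*6))*((b*a)+(4+9))))*((((3*x)+(3+y))*(0+b))+(3+(7*(y*z)))))
-> NOT in normal form.

Answer: no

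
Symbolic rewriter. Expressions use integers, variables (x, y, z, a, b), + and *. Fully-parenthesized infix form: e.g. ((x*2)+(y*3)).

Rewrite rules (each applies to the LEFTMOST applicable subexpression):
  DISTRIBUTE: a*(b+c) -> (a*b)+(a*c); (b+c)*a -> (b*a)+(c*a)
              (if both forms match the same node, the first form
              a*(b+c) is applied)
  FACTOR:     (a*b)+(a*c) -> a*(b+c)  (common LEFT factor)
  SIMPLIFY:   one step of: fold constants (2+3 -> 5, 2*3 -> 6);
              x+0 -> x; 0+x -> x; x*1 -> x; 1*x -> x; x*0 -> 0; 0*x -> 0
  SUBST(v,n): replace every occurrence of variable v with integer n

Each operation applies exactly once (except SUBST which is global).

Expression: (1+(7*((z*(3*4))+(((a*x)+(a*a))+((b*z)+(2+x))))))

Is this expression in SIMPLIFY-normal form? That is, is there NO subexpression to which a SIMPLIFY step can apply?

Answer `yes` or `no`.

Expression: (1+(7*((z*(3*4))+(((a*x)+(a*a))+((b*z)+(2+x))))))
Scanning for simplifiable subexpressions (pre-order)...
  at root: (1+(7*((z*(3*4))+(((a*x)+(a*a))+((b*z)+(2+x)))))) (not simplifiable)
  at R: (7*((z*(3*4))+(((a*x)+(a*a))+((b*z)+(2+x))))) (not simplifiable)
  at RR: ((z*(3*4))+(((a*x)+(a*a))+((b*z)+(2+x)))) (not simplifiable)
  at RRL: (z*(3*4)) (not simplifiable)
  at RRLR: (3*4) (SIMPLIFIABLE)
  at RRR: (((a*x)+(a*a))+((b*z)+(2+x))) (not simplifiable)
  at RRRL: ((a*x)+(a*a)) (not simplifiable)
  at RRRLL: (a*x) (not simplifiable)
  at RRRLR: (a*a) (not simplifiable)
  at RRRR: ((b*z)+(2+x)) (not simplifiable)
  at RRRRL: (b*z) (not simplifiable)
  at RRRRR: (2+x) (not simplifiable)
Found simplifiable subexpr at path RRLR: (3*4)
One SIMPLIFY step would give: (1+(7*((z*12)+(((a*x)+(a*a))+((b*z)+(2+x))))))
-> NOT in normal form.

Answer: no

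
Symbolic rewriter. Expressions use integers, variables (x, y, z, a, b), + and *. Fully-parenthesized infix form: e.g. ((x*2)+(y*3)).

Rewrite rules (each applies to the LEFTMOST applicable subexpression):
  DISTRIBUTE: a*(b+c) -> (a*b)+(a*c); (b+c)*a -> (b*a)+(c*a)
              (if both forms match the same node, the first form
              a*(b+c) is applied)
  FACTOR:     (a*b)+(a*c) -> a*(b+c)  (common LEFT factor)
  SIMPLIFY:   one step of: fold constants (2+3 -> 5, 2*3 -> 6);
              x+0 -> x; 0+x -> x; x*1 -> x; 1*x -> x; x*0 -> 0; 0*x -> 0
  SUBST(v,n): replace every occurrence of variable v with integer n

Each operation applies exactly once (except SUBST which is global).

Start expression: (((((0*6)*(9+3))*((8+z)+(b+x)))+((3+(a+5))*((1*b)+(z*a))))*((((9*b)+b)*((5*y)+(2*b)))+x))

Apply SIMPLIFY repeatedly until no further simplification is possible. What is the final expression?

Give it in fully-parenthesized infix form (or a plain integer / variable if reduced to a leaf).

Answer: (((3+(a+5))*(b+(z*a)))*((((9*b)+b)*((5*y)+(2*b)))+x))

Derivation:
Start: (((((0*6)*(9+3))*((8+z)+(b+x)))+((3+(a+5))*((1*b)+(z*a))))*((((9*b)+b)*((5*y)+(2*b)))+x))
Step 1: at LLLL: (0*6) -> 0; overall: (((((0*6)*(9+3))*((8+z)+(b+x)))+((3+(a+5))*((1*b)+(z*a))))*((((9*b)+b)*((5*y)+(2*b)))+x)) -> ((((0*(9+3))*((8+z)+(b+x)))+((3+(a+5))*((1*b)+(z*a))))*((((9*b)+b)*((5*y)+(2*b)))+x))
Step 2: at LLL: (0*(9+3)) -> 0; overall: ((((0*(9+3))*((8+z)+(b+x)))+((3+(a+5))*((1*b)+(z*a))))*((((9*b)+b)*((5*y)+(2*b)))+x)) -> (((0*((8+z)+(b+x)))+((3+(a+5))*((1*b)+(z*a))))*((((9*b)+b)*((5*y)+(2*b)))+x))
Step 3: at LL: (0*((8+z)+(b+x))) -> 0; overall: (((0*((8+z)+(b+x)))+((3+(a+5))*((1*b)+(z*a))))*((((9*b)+b)*((5*y)+(2*b)))+x)) -> ((0+((3+(a+5))*((1*b)+(z*a))))*((((9*b)+b)*((5*y)+(2*b)))+x))
Step 4: at L: (0+((3+(a+5))*((1*b)+(z*a)))) -> ((3+(a+5))*((1*b)+(z*a))); overall: ((0+((3+(a+5))*((1*b)+(z*a))))*((((9*b)+b)*((5*y)+(2*b)))+x)) -> (((3+(a+5))*((1*b)+(z*a)))*((((9*b)+b)*((5*y)+(2*b)))+x))
Step 5: at LRL: (1*b) -> b; overall: (((3+(a+5))*((1*b)+(z*a)))*((((9*b)+b)*((5*y)+(2*b)))+x)) -> (((3+(a+5))*(b+(z*a)))*((((9*b)+b)*((5*y)+(2*b)))+x))
Fixed point: (((3+(a+5))*(b+(z*a)))*((((9*b)+b)*((5*y)+(2*b)))+x))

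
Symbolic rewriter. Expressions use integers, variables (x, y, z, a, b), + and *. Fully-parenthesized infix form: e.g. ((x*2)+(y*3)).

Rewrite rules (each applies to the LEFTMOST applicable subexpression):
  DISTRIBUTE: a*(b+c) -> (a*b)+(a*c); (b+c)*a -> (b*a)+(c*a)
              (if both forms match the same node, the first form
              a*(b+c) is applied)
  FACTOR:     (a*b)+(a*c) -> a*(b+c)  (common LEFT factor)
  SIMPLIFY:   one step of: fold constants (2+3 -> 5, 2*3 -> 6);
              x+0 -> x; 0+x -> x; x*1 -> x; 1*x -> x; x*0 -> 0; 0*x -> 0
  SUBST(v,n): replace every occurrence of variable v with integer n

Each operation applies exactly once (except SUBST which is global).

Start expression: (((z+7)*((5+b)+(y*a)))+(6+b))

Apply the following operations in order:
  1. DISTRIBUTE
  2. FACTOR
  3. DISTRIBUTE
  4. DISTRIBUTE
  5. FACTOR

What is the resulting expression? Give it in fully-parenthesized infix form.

Start: (((z+7)*((5+b)+(y*a)))+(6+b))
Apply DISTRIBUTE at L (target: ((z+7)*((5+b)+(y*a)))): (((z+7)*((5+b)+(y*a)))+(6+b)) -> ((((z+7)*(5+b))+((z+7)*(y*a)))+(6+b))
Apply FACTOR at L (target: (((z+7)*(5+b))+((z+7)*(y*a)))): ((((z+7)*(5+b))+((z+7)*(y*a)))+(6+b)) -> (((z+7)*((5+b)+(y*a)))+(6+b))
Apply DISTRIBUTE at L (target: ((z+7)*((5+b)+(y*a)))): (((z+7)*((5+b)+(y*a)))+(6+b)) -> ((((z+7)*(5+b))+((z+7)*(y*a)))+(6+b))
Apply DISTRIBUTE at LL (target: ((z+7)*(5+b))): ((((z+7)*(5+b))+((z+7)*(y*a)))+(6+b)) -> (((((z+7)*5)+((z+7)*b))+((z+7)*(y*a)))+(6+b))
Apply FACTOR at LL (target: (((z+7)*5)+((z+7)*b))): (((((z+7)*5)+((z+7)*b))+((z+7)*(y*a)))+(6+b)) -> ((((z+7)*(5+b))+((z+7)*(y*a)))+(6+b))

Answer: ((((z+7)*(5+b))+((z+7)*(y*a)))+(6+b))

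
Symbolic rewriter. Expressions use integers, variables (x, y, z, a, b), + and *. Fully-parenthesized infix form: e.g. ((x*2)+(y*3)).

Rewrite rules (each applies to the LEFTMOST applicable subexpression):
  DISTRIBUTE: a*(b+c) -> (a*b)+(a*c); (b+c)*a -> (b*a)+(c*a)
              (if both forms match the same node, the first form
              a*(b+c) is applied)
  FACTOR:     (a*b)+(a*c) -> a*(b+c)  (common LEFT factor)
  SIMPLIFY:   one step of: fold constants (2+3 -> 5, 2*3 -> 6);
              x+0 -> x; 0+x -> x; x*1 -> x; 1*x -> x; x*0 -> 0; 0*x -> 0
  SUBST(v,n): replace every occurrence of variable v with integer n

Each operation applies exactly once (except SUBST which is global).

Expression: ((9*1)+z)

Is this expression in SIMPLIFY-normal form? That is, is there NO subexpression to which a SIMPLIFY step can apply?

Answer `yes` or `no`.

Expression: ((9*1)+z)
Scanning for simplifiable subexpressions (pre-order)...
  at root: ((9*1)+z) (not simplifiable)
  at L: (9*1) (SIMPLIFIABLE)
Found simplifiable subexpr at path L: (9*1)
One SIMPLIFY step would give: (9+z)
-> NOT in normal form.

Answer: no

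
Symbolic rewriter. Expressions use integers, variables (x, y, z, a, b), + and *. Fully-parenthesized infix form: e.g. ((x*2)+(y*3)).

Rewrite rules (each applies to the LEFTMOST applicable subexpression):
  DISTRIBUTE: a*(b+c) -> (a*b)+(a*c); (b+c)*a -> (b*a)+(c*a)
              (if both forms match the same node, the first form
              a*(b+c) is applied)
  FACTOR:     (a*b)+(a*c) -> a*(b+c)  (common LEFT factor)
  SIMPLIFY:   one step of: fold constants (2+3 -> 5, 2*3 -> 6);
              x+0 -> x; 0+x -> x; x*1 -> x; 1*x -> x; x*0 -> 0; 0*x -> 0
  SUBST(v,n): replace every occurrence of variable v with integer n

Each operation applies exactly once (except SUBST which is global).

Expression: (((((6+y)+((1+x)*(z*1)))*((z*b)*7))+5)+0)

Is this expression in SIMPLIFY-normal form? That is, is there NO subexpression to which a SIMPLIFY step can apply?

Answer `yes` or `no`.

Answer: no

Derivation:
Expression: (((((6+y)+((1+x)*(z*1)))*((z*b)*7))+5)+0)
Scanning for simplifiable subexpressions (pre-order)...
  at root: (((((6+y)+((1+x)*(z*1)))*((z*b)*7))+5)+0) (SIMPLIFIABLE)
  at L: ((((6+y)+((1+x)*(z*1)))*((z*b)*7))+5) (not simplifiable)
  at LL: (((6+y)+((1+x)*(z*1)))*((z*b)*7)) (not simplifiable)
  at LLL: ((6+y)+((1+x)*(z*1))) (not simplifiable)
  at LLLL: (6+y) (not simplifiable)
  at LLLR: ((1+x)*(z*1)) (not simplifiable)
  at LLLRL: (1+x) (not simplifiable)
  at LLLRR: (z*1) (SIMPLIFIABLE)
  at LLR: ((z*b)*7) (not simplifiable)
  at LLRL: (z*b) (not simplifiable)
Found simplifiable subexpr at path root: (((((6+y)+((1+x)*(z*1)))*((z*b)*7))+5)+0)
One SIMPLIFY step would give: ((((6+y)+((1+x)*(z*1)))*((z*b)*7))+5)
-> NOT in normal form.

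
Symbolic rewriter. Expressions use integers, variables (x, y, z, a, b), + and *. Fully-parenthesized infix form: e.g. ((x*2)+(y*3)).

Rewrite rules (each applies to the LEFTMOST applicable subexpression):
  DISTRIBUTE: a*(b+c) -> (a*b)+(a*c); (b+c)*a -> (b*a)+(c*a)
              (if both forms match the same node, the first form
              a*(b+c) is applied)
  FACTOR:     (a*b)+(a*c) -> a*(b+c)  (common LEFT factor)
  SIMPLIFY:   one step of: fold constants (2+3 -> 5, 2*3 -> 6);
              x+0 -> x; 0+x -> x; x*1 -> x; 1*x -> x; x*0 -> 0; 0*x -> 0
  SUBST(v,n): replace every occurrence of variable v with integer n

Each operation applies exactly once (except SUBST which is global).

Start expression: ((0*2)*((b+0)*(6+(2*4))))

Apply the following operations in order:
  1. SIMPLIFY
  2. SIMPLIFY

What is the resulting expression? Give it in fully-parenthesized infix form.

Answer: 0

Derivation:
Start: ((0*2)*((b+0)*(6+(2*4))))
Apply SIMPLIFY at L (target: (0*2)): ((0*2)*((b+0)*(6+(2*4)))) -> (0*((b+0)*(6+(2*4))))
Apply SIMPLIFY at root (target: (0*((b+0)*(6+(2*4))))): (0*((b+0)*(6+(2*4)))) -> 0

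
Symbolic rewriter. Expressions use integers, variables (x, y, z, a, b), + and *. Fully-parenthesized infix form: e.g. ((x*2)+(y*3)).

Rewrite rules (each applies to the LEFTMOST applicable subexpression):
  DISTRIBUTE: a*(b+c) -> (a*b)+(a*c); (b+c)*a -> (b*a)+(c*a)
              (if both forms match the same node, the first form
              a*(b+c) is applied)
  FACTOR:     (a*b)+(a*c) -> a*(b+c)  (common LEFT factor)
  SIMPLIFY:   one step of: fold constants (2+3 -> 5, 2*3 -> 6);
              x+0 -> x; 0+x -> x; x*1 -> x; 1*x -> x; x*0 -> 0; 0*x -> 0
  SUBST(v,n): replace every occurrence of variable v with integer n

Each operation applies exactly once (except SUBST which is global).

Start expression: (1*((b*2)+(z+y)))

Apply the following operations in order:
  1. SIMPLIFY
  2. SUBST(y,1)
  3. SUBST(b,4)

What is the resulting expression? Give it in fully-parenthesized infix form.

Answer: ((4*2)+(z+1))

Derivation:
Start: (1*((b*2)+(z+y)))
Apply SIMPLIFY at root (target: (1*((b*2)+(z+y)))): (1*((b*2)+(z+y))) -> ((b*2)+(z+y))
Apply SUBST(y,1): ((b*2)+(z+y)) -> ((b*2)+(z+1))
Apply SUBST(b,4): ((b*2)+(z+1)) -> ((4*2)+(z+1))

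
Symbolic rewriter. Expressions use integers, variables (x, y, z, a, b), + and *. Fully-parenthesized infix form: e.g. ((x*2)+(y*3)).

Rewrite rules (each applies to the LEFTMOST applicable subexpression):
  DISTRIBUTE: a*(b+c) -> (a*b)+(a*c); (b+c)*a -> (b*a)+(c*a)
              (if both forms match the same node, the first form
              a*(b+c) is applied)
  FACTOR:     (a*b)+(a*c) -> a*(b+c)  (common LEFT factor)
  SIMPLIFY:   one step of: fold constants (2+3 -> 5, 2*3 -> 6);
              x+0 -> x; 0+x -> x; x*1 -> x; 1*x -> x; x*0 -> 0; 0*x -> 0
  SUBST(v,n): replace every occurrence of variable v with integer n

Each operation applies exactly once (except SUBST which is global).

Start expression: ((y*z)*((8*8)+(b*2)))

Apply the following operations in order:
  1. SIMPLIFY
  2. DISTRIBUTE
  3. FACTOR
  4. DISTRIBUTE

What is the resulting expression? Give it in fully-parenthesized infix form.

Start: ((y*z)*((8*8)+(b*2)))
Apply SIMPLIFY at RL (target: (8*8)): ((y*z)*((8*8)+(b*2))) -> ((y*z)*(64+(b*2)))
Apply DISTRIBUTE at root (target: ((y*z)*(64+(b*2)))): ((y*z)*(64+(b*2))) -> (((y*z)*64)+((y*z)*(b*2)))
Apply FACTOR at root (target: (((y*z)*64)+((y*z)*(b*2)))): (((y*z)*64)+((y*z)*(b*2))) -> ((y*z)*(64+(b*2)))
Apply DISTRIBUTE at root (target: ((y*z)*(64+(b*2)))): ((y*z)*(64+(b*2))) -> (((y*z)*64)+((y*z)*(b*2)))

Answer: (((y*z)*64)+((y*z)*(b*2)))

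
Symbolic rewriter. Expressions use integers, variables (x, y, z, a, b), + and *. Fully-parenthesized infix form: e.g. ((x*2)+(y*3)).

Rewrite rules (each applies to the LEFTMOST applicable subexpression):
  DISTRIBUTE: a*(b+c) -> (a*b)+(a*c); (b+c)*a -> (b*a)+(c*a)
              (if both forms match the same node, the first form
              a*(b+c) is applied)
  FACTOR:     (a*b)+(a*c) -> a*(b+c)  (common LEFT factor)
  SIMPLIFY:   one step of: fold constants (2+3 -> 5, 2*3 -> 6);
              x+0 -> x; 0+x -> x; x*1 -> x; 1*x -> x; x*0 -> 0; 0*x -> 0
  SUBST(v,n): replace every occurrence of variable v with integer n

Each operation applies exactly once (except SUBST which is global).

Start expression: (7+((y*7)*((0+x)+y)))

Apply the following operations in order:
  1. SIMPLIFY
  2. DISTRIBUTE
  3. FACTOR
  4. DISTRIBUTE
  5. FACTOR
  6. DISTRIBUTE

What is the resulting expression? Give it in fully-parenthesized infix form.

Start: (7+((y*7)*((0+x)+y)))
Apply SIMPLIFY at RRL (target: (0+x)): (7+((y*7)*((0+x)+y))) -> (7+((y*7)*(x+y)))
Apply DISTRIBUTE at R (target: ((y*7)*(x+y))): (7+((y*7)*(x+y))) -> (7+(((y*7)*x)+((y*7)*y)))
Apply FACTOR at R (target: (((y*7)*x)+((y*7)*y))): (7+(((y*7)*x)+((y*7)*y))) -> (7+((y*7)*(x+y)))
Apply DISTRIBUTE at R (target: ((y*7)*(x+y))): (7+((y*7)*(x+y))) -> (7+(((y*7)*x)+((y*7)*y)))
Apply FACTOR at R (target: (((y*7)*x)+((y*7)*y))): (7+(((y*7)*x)+((y*7)*y))) -> (7+((y*7)*(x+y)))
Apply DISTRIBUTE at R (target: ((y*7)*(x+y))): (7+((y*7)*(x+y))) -> (7+(((y*7)*x)+((y*7)*y)))

Answer: (7+(((y*7)*x)+((y*7)*y)))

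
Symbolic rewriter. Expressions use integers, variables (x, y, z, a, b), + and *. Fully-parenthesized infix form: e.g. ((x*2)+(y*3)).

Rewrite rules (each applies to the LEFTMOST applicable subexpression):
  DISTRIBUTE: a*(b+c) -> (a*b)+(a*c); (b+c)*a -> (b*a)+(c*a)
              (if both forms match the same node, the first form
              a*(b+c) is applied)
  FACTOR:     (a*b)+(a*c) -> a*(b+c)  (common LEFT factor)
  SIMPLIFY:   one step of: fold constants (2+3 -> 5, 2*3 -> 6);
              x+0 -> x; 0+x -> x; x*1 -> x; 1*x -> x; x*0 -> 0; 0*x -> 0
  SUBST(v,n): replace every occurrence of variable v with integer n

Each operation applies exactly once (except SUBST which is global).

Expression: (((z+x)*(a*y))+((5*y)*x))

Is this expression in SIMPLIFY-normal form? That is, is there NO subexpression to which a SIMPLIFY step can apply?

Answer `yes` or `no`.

Answer: yes

Derivation:
Expression: (((z+x)*(a*y))+((5*y)*x))
Scanning for simplifiable subexpressions (pre-order)...
  at root: (((z+x)*(a*y))+((5*y)*x)) (not simplifiable)
  at L: ((z+x)*(a*y)) (not simplifiable)
  at LL: (z+x) (not simplifiable)
  at LR: (a*y) (not simplifiable)
  at R: ((5*y)*x) (not simplifiable)
  at RL: (5*y) (not simplifiable)
Result: no simplifiable subexpression found -> normal form.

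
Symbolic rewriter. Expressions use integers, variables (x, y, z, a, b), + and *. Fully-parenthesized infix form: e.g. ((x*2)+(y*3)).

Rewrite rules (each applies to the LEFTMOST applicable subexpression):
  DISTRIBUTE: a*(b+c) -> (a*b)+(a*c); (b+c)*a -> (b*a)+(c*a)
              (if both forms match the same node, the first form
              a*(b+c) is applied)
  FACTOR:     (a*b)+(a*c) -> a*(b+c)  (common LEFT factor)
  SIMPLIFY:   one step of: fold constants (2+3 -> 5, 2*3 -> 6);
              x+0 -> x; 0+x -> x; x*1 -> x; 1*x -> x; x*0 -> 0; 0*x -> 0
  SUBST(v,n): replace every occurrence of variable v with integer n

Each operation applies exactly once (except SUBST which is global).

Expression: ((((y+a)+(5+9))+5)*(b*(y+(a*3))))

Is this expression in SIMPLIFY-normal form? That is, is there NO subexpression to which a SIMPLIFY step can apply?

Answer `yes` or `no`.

Answer: no

Derivation:
Expression: ((((y+a)+(5+9))+5)*(b*(y+(a*3))))
Scanning for simplifiable subexpressions (pre-order)...
  at root: ((((y+a)+(5+9))+5)*(b*(y+(a*3)))) (not simplifiable)
  at L: (((y+a)+(5+9))+5) (not simplifiable)
  at LL: ((y+a)+(5+9)) (not simplifiable)
  at LLL: (y+a) (not simplifiable)
  at LLR: (5+9) (SIMPLIFIABLE)
  at R: (b*(y+(a*3))) (not simplifiable)
  at RR: (y+(a*3)) (not simplifiable)
  at RRR: (a*3) (not simplifiable)
Found simplifiable subexpr at path LLR: (5+9)
One SIMPLIFY step would give: ((((y+a)+14)+5)*(b*(y+(a*3))))
-> NOT in normal form.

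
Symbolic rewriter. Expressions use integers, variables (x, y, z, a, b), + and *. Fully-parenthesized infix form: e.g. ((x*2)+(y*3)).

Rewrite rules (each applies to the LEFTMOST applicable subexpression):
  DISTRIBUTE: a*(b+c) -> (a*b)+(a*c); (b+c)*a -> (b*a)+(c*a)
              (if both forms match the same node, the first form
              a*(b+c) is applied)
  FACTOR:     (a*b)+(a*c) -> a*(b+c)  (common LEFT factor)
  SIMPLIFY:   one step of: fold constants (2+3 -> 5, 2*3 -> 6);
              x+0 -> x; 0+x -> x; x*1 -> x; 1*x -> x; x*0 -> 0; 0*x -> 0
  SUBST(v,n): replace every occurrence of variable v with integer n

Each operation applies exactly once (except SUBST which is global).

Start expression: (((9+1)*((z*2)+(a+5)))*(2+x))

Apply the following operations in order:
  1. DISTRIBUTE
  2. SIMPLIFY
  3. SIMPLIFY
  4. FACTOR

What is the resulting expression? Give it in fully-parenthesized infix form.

Answer: ((10*((z*2)+(a+5)))*(2+x))

Derivation:
Start: (((9+1)*((z*2)+(a+5)))*(2+x))
Apply DISTRIBUTE at root (target: (((9+1)*((z*2)+(a+5)))*(2+x))): (((9+1)*((z*2)+(a+5)))*(2+x)) -> ((((9+1)*((z*2)+(a+5)))*2)+(((9+1)*((z*2)+(a+5)))*x))
Apply SIMPLIFY at LLL (target: (9+1)): ((((9+1)*((z*2)+(a+5)))*2)+(((9+1)*((z*2)+(a+5)))*x)) -> (((10*((z*2)+(a+5)))*2)+(((9+1)*((z*2)+(a+5)))*x))
Apply SIMPLIFY at RLL (target: (9+1)): (((10*((z*2)+(a+5)))*2)+(((9+1)*((z*2)+(a+5)))*x)) -> (((10*((z*2)+(a+5)))*2)+((10*((z*2)+(a+5)))*x))
Apply FACTOR at root (target: (((10*((z*2)+(a+5)))*2)+((10*((z*2)+(a+5)))*x))): (((10*((z*2)+(a+5)))*2)+((10*((z*2)+(a+5)))*x)) -> ((10*((z*2)+(a+5)))*(2+x))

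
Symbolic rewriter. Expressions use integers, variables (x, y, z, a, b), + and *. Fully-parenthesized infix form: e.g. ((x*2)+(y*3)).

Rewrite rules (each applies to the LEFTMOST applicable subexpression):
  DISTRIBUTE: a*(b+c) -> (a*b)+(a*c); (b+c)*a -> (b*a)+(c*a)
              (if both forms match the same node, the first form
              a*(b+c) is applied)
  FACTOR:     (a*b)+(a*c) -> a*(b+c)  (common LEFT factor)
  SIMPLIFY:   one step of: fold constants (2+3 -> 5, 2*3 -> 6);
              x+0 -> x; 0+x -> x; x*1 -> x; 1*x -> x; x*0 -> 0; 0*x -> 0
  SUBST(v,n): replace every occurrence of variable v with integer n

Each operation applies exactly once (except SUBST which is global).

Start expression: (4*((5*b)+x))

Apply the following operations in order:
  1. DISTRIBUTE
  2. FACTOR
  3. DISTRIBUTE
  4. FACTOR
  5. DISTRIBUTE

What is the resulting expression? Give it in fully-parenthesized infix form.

Start: (4*((5*b)+x))
Apply DISTRIBUTE at root (target: (4*((5*b)+x))): (4*((5*b)+x)) -> ((4*(5*b))+(4*x))
Apply FACTOR at root (target: ((4*(5*b))+(4*x))): ((4*(5*b))+(4*x)) -> (4*((5*b)+x))
Apply DISTRIBUTE at root (target: (4*((5*b)+x))): (4*((5*b)+x)) -> ((4*(5*b))+(4*x))
Apply FACTOR at root (target: ((4*(5*b))+(4*x))): ((4*(5*b))+(4*x)) -> (4*((5*b)+x))
Apply DISTRIBUTE at root (target: (4*((5*b)+x))): (4*((5*b)+x)) -> ((4*(5*b))+(4*x))

Answer: ((4*(5*b))+(4*x))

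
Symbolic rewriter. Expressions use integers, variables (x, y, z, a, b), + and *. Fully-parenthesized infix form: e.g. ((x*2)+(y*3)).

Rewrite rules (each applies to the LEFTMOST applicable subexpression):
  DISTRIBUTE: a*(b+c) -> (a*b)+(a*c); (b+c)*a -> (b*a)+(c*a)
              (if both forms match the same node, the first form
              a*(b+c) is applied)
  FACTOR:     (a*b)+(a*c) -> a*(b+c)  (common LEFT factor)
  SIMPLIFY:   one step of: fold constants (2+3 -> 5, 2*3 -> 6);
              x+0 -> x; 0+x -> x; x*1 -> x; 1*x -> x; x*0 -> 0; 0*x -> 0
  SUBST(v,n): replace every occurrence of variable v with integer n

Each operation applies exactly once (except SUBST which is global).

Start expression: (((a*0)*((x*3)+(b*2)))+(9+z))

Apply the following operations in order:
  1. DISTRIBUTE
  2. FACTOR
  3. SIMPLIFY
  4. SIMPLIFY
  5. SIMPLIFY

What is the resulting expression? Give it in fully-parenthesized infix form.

Answer: (9+z)

Derivation:
Start: (((a*0)*((x*3)+(b*2)))+(9+z))
Apply DISTRIBUTE at L (target: ((a*0)*((x*3)+(b*2)))): (((a*0)*((x*3)+(b*2)))+(9+z)) -> ((((a*0)*(x*3))+((a*0)*(b*2)))+(9+z))
Apply FACTOR at L (target: (((a*0)*(x*3))+((a*0)*(b*2)))): ((((a*0)*(x*3))+((a*0)*(b*2)))+(9+z)) -> (((a*0)*((x*3)+(b*2)))+(9+z))
Apply SIMPLIFY at LL (target: (a*0)): (((a*0)*((x*3)+(b*2)))+(9+z)) -> ((0*((x*3)+(b*2)))+(9+z))
Apply SIMPLIFY at L (target: (0*((x*3)+(b*2)))): ((0*((x*3)+(b*2)))+(9+z)) -> (0+(9+z))
Apply SIMPLIFY at root (target: (0+(9+z))): (0+(9+z)) -> (9+z)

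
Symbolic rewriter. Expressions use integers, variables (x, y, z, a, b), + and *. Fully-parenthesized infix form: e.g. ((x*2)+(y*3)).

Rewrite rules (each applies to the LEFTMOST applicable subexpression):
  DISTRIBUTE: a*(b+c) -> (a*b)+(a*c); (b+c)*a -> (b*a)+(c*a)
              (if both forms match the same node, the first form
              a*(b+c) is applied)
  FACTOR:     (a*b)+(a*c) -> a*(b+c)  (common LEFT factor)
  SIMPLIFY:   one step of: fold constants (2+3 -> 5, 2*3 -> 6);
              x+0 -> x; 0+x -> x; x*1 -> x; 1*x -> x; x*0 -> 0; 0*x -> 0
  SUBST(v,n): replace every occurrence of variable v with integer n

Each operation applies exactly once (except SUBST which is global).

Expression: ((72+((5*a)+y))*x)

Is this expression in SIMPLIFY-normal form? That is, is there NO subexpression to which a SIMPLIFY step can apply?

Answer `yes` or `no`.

Answer: yes

Derivation:
Expression: ((72+((5*a)+y))*x)
Scanning for simplifiable subexpressions (pre-order)...
  at root: ((72+((5*a)+y))*x) (not simplifiable)
  at L: (72+((5*a)+y)) (not simplifiable)
  at LR: ((5*a)+y) (not simplifiable)
  at LRL: (5*a) (not simplifiable)
Result: no simplifiable subexpression found -> normal form.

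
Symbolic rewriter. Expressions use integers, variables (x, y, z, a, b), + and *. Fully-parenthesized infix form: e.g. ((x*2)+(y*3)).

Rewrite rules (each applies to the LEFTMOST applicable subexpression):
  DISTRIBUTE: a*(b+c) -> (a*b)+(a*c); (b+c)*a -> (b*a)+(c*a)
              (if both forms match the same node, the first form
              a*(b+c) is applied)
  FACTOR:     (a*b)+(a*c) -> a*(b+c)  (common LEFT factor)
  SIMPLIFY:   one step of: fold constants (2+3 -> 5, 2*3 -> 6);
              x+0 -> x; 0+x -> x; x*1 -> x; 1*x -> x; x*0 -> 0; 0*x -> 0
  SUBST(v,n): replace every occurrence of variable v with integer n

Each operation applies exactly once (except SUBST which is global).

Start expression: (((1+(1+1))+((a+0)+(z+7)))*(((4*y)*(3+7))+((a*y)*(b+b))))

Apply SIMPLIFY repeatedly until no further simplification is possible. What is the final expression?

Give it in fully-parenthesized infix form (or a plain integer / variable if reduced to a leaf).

Answer: ((3+(a+(z+7)))*(((4*y)*10)+((a*y)*(b+b))))

Derivation:
Start: (((1+(1+1))+((a+0)+(z+7)))*(((4*y)*(3+7))+((a*y)*(b+b))))
Step 1: at LLR: (1+1) -> 2; overall: (((1+(1+1))+((a+0)+(z+7)))*(((4*y)*(3+7))+((a*y)*(b+b)))) -> (((1+2)+((a+0)+(z+7)))*(((4*y)*(3+7))+((a*y)*(b+b))))
Step 2: at LL: (1+2) -> 3; overall: (((1+2)+((a+0)+(z+7)))*(((4*y)*(3+7))+((a*y)*(b+b)))) -> ((3+((a+0)+(z+7)))*(((4*y)*(3+7))+((a*y)*(b+b))))
Step 3: at LRL: (a+0) -> a; overall: ((3+((a+0)+(z+7)))*(((4*y)*(3+7))+((a*y)*(b+b)))) -> ((3+(a+(z+7)))*(((4*y)*(3+7))+((a*y)*(b+b))))
Step 4: at RLR: (3+7) -> 10; overall: ((3+(a+(z+7)))*(((4*y)*(3+7))+((a*y)*(b+b)))) -> ((3+(a+(z+7)))*(((4*y)*10)+((a*y)*(b+b))))
Fixed point: ((3+(a+(z+7)))*(((4*y)*10)+((a*y)*(b+b))))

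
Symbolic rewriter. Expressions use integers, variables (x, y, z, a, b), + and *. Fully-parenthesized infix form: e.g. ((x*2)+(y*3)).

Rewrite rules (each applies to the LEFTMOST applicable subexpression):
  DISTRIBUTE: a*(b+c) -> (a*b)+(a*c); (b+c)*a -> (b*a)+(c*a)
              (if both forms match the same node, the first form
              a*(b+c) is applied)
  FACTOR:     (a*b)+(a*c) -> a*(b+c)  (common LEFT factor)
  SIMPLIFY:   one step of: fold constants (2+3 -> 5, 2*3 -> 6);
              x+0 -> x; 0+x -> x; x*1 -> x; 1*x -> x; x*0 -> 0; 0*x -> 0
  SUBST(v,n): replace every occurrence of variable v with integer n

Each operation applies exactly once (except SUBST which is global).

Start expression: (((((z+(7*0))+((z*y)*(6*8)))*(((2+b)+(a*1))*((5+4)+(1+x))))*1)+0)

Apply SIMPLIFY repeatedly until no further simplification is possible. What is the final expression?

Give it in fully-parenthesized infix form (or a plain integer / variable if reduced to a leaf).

Answer: ((z+((z*y)*48))*(((2+b)+a)*(9+(1+x))))

Derivation:
Start: (((((z+(7*0))+((z*y)*(6*8)))*(((2+b)+(a*1))*((5+4)+(1+x))))*1)+0)
Step 1: at root: (((((z+(7*0))+((z*y)*(6*8)))*(((2+b)+(a*1))*((5+4)+(1+x))))*1)+0) -> ((((z+(7*0))+((z*y)*(6*8)))*(((2+b)+(a*1))*((5+4)+(1+x))))*1); overall: (((((z+(7*0))+((z*y)*(6*8)))*(((2+b)+(a*1))*((5+4)+(1+x))))*1)+0) -> ((((z+(7*0))+((z*y)*(6*8)))*(((2+b)+(a*1))*((5+4)+(1+x))))*1)
Step 2: at root: ((((z+(7*0))+((z*y)*(6*8)))*(((2+b)+(a*1))*((5+4)+(1+x))))*1) -> (((z+(7*0))+((z*y)*(6*8)))*(((2+b)+(a*1))*((5+4)+(1+x)))); overall: ((((z+(7*0))+((z*y)*(6*8)))*(((2+b)+(a*1))*((5+4)+(1+x))))*1) -> (((z+(7*0))+((z*y)*(6*8)))*(((2+b)+(a*1))*((5+4)+(1+x))))
Step 3: at LLR: (7*0) -> 0; overall: (((z+(7*0))+((z*y)*(6*8)))*(((2+b)+(a*1))*((5+4)+(1+x)))) -> (((z+0)+((z*y)*(6*8)))*(((2+b)+(a*1))*((5+4)+(1+x))))
Step 4: at LL: (z+0) -> z; overall: (((z+0)+((z*y)*(6*8)))*(((2+b)+(a*1))*((5+4)+(1+x)))) -> ((z+((z*y)*(6*8)))*(((2+b)+(a*1))*((5+4)+(1+x))))
Step 5: at LRR: (6*8) -> 48; overall: ((z+((z*y)*(6*8)))*(((2+b)+(a*1))*((5+4)+(1+x)))) -> ((z+((z*y)*48))*(((2+b)+(a*1))*((5+4)+(1+x))))
Step 6: at RLR: (a*1) -> a; overall: ((z+((z*y)*48))*(((2+b)+(a*1))*((5+4)+(1+x)))) -> ((z+((z*y)*48))*(((2+b)+a)*((5+4)+(1+x))))
Step 7: at RRL: (5+4) -> 9; overall: ((z+((z*y)*48))*(((2+b)+a)*((5+4)+(1+x)))) -> ((z+((z*y)*48))*(((2+b)+a)*(9+(1+x))))
Fixed point: ((z+((z*y)*48))*(((2+b)+a)*(9+(1+x))))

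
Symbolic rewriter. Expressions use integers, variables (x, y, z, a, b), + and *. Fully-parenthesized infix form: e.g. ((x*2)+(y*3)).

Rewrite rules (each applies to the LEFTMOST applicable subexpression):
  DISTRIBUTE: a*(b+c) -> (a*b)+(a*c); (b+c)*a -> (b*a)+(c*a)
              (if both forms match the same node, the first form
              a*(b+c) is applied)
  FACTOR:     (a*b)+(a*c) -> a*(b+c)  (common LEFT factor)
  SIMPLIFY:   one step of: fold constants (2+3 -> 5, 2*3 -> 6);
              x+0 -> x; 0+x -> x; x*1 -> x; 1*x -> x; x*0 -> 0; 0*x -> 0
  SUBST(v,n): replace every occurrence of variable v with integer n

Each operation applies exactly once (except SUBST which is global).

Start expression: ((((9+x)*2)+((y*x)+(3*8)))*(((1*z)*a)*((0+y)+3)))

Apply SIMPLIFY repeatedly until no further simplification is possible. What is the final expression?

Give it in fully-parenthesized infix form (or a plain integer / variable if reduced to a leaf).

Answer: ((((9+x)*2)+((y*x)+24))*((z*a)*(y+3)))

Derivation:
Start: ((((9+x)*2)+((y*x)+(3*8)))*(((1*z)*a)*((0+y)+3)))
Step 1: at LRR: (3*8) -> 24; overall: ((((9+x)*2)+((y*x)+(3*8)))*(((1*z)*a)*((0+y)+3))) -> ((((9+x)*2)+((y*x)+24))*(((1*z)*a)*((0+y)+3)))
Step 2: at RLL: (1*z) -> z; overall: ((((9+x)*2)+((y*x)+24))*(((1*z)*a)*((0+y)+3))) -> ((((9+x)*2)+((y*x)+24))*((z*a)*((0+y)+3)))
Step 3: at RRL: (0+y) -> y; overall: ((((9+x)*2)+((y*x)+24))*((z*a)*((0+y)+3))) -> ((((9+x)*2)+((y*x)+24))*((z*a)*(y+3)))
Fixed point: ((((9+x)*2)+((y*x)+24))*((z*a)*(y+3)))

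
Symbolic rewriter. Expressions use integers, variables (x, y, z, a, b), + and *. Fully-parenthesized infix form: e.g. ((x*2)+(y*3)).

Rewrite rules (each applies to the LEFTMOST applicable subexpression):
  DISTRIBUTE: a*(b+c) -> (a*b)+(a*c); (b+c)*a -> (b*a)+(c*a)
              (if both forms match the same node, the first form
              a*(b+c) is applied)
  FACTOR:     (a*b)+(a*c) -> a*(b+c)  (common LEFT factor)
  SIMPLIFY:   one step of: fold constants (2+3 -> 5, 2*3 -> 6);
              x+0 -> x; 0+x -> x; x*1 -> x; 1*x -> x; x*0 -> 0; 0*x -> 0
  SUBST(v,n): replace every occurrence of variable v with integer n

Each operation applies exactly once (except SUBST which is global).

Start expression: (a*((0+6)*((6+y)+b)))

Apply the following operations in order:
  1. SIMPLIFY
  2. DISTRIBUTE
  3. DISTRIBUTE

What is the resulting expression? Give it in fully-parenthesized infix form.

Answer: ((a*(6*(6+y)))+(a*(6*b)))

Derivation:
Start: (a*((0+6)*((6+y)+b)))
Apply SIMPLIFY at RL (target: (0+6)): (a*((0+6)*((6+y)+b))) -> (a*(6*((6+y)+b)))
Apply DISTRIBUTE at R (target: (6*((6+y)+b))): (a*(6*((6+y)+b))) -> (a*((6*(6+y))+(6*b)))
Apply DISTRIBUTE at root (target: (a*((6*(6+y))+(6*b)))): (a*((6*(6+y))+(6*b))) -> ((a*(6*(6+y)))+(a*(6*b)))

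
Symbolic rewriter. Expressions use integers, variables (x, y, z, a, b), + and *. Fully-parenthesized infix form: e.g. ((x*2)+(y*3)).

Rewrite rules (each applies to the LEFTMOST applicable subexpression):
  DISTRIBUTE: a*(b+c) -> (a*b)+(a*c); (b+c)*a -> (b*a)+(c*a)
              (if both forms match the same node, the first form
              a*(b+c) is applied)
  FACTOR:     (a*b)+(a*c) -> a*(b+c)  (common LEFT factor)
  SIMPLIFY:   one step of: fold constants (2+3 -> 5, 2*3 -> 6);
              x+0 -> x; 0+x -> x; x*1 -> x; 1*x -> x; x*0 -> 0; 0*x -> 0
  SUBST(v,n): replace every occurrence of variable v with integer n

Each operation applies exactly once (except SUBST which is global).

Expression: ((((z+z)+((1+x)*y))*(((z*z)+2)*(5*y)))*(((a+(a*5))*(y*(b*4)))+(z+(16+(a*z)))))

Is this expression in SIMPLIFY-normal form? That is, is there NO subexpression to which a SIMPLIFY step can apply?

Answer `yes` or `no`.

Answer: yes

Derivation:
Expression: ((((z+z)+((1+x)*y))*(((z*z)+2)*(5*y)))*(((a+(a*5))*(y*(b*4)))+(z+(16+(a*z)))))
Scanning for simplifiable subexpressions (pre-order)...
  at root: ((((z+z)+((1+x)*y))*(((z*z)+2)*(5*y)))*(((a+(a*5))*(y*(b*4)))+(z+(16+(a*z))))) (not simplifiable)
  at L: (((z+z)+((1+x)*y))*(((z*z)+2)*(5*y))) (not simplifiable)
  at LL: ((z+z)+((1+x)*y)) (not simplifiable)
  at LLL: (z+z) (not simplifiable)
  at LLR: ((1+x)*y) (not simplifiable)
  at LLRL: (1+x) (not simplifiable)
  at LR: (((z*z)+2)*(5*y)) (not simplifiable)
  at LRL: ((z*z)+2) (not simplifiable)
  at LRLL: (z*z) (not simplifiable)
  at LRR: (5*y) (not simplifiable)
  at R: (((a+(a*5))*(y*(b*4)))+(z+(16+(a*z)))) (not simplifiable)
  at RL: ((a+(a*5))*(y*(b*4))) (not simplifiable)
  at RLL: (a+(a*5)) (not simplifiable)
  at RLLR: (a*5) (not simplifiable)
  at RLR: (y*(b*4)) (not simplifiable)
  at RLRR: (b*4) (not simplifiable)
  at RR: (z+(16+(a*z))) (not simplifiable)
  at RRR: (16+(a*z)) (not simplifiable)
  at RRRR: (a*z) (not simplifiable)
Result: no simplifiable subexpression found -> normal form.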